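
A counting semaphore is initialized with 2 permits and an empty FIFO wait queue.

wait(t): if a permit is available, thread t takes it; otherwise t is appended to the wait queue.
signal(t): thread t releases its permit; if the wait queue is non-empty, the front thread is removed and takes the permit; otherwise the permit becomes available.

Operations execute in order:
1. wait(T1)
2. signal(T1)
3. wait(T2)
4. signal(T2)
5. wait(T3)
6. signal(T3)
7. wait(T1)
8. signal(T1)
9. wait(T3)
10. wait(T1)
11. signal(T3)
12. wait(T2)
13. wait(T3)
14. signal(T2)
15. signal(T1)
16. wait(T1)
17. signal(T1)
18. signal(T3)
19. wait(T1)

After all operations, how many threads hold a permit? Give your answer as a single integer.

Answer: 1

Derivation:
Step 1: wait(T1) -> count=1 queue=[] holders={T1}
Step 2: signal(T1) -> count=2 queue=[] holders={none}
Step 3: wait(T2) -> count=1 queue=[] holders={T2}
Step 4: signal(T2) -> count=2 queue=[] holders={none}
Step 5: wait(T3) -> count=1 queue=[] holders={T3}
Step 6: signal(T3) -> count=2 queue=[] holders={none}
Step 7: wait(T1) -> count=1 queue=[] holders={T1}
Step 8: signal(T1) -> count=2 queue=[] holders={none}
Step 9: wait(T3) -> count=1 queue=[] holders={T3}
Step 10: wait(T1) -> count=0 queue=[] holders={T1,T3}
Step 11: signal(T3) -> count=1 queue=[] holders={T1}
Step 12: wait(T2) -> count=0 queue=[] holders={T1,T2}
Step 13: wait(T3) -> count=0 queue=[T3] holders={T1,T2}
Step 14: signal(T2) -> count=0 queue=[] holders={T1,T3}
Step 15: signal(T1) -> count=1 queue=[] holders={T3}
Step 16: wait(T1) -> count=0 queue=[] holders={T1,T3}
Step 17: signal(T1) -> count=1 queue=[] holders={T3}
Step 18: signal(T3) -> count=2 queue=[] holders={none}
Step 19: wait(T1) -> count=1 queue=[] holders={T1}
Final holders: {T1} -> 1 thread(s)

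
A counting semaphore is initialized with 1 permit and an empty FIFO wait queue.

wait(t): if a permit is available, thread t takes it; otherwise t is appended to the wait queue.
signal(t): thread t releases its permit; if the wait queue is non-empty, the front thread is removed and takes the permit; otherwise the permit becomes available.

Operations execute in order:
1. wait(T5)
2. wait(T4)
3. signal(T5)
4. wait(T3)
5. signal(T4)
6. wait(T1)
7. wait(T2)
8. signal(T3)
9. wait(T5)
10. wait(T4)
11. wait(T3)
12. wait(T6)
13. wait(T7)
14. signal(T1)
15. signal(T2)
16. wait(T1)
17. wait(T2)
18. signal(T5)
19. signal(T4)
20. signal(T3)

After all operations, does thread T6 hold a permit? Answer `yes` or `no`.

Answer: yes

Derivation:
Step 1: wait(T5) -> count=0 queue=[] holders={T5}
Step 2: wait(T4) -> count=0 queue=[T4] holders={T5}
Step 3: signal(T5) -> count=0 queue=[] holders={T4}
Step 4: wait(T3) -> count=0 queue=[T3] holders={T4}
Step 5: signal(T4) -> count=0 queue=[] holders={T3}
Step 6: wait(T1) -> count=0 queue=[T1] holders={T3}
Step 7: wait(T2) -> count=0 queue=[T1,T2] holders={T3}
Step 8: signal(T3) -> count=0 queue=[T2] holders={T1}
Step 9: wait(T5) -> count=0 queue=[T2,T5] holders={T1}
Step 10: wait(T4) -> count=0 queue=[T2,T5,T4] holders={T1}
Step 11: wait(T3) -> count=0 queue=[T2,T5,T4,T3] holders={T1}
Step 12: wait(T6) -> count=0 queue=[T2,T5,T4,T3,T6] holders={T1}
Step 13: wait(T7) -> count=0 queue=[T2,T5,T4,T3,T6,T7] holders={T1}
Step 14: signal(T1) -> count=0 queue=[T5,T4,T3,T6,T7] holders={T2}
Step 15: signal(T2) -> count=0 queue=[T4,T3,T6,T7] holders={T5}
Step 16: wait(T1) -> count=0 queue=[T4,T3,T6,T7,T1] holders={T5}
Step 17: wait(T2) -> count=0 queue=[T4,T3,T6,T7,T1,T2] holders={T5}
Step 18: signal(T5) -> count=0 queue=[T3,T6,T7,T1,T2] holders={T4}
Step 19: signal(T4) -> count=0 queue=[T6,T7,T1,T2] holders={T3}
Step 20: signal(T3) -> count=0 queue=[T7,T1,T2] holders={T6}
Final holders: {T6} -> T6 in holders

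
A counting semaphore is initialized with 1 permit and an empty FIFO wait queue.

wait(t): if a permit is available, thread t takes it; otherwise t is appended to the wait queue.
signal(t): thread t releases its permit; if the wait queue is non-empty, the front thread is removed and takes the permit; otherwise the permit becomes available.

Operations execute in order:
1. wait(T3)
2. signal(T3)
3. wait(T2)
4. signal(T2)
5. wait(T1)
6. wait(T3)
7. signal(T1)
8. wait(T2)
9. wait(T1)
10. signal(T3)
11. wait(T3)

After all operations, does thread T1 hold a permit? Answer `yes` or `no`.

Step 1: wait(T3) -> count=0 queue=[] holders={T3}
Step 2: signal(T3) -> count=1 queue=[] holders={none}
Step 3: wait(T2) -> count=0 queue=[] holders={T2}
Step 4: signal(T2) -> count=1 queue=[] holders={none}
Step 5: wait(T1) -> count=0 queue=[] holders={T1}
Step 6: wait(T3) -> count=0 queue=[T3] holders={T1}
Step 7: signal(T1) -> count=0 queue=[] holders={T3}
Step 8: wait(T2) -> count=0 queue=[T2] holders={T3}
Step 9: wait(T1) -> count=0 queue=[T2,T1] holders={T3}
Step 10: signal(T3) -> count=0 queue=[T1] holders={T2}
Step 11: wait(T3) -> count=0 queue=[T1,T3] holders={T2}
Final holders: {T2} -> T1 not in holders

Answer: no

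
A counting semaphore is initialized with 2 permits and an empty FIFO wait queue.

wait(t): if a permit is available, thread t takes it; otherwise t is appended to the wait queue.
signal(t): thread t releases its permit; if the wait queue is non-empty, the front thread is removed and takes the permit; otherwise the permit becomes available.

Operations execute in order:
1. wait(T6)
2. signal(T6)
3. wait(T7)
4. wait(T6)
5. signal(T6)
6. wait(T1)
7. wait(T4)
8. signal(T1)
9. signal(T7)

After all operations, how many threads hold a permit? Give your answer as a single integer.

Answer: 1

Derivation:
Step 1: wait(T6) -> count=1 queue=[] holders={T6}
Step 2: signal(T6) -> count=2 queue=[] holders={none}
Step 3: wait(T7) -> count=1 queue=[] holders={T7}
Step 4: wait(T6) -> count=0 queue=[] holders={T6,T7}
Step 5: signal(T6) -> count=1 queue=[] holders={T7}
Step 6: wait(T1) -> count=0 queue=[] holders={T1,T7}
Step 7: wait(T4) -> count=0 queue=[T4] holders={T1,T7}
Step 8: signal(T1) -> count=0 queue=[] holders={T4,T7}
Step 9: signal(T7) -> count=1 queue=[] holders={T4}
Final holders: {T4} -> 1 thread(s)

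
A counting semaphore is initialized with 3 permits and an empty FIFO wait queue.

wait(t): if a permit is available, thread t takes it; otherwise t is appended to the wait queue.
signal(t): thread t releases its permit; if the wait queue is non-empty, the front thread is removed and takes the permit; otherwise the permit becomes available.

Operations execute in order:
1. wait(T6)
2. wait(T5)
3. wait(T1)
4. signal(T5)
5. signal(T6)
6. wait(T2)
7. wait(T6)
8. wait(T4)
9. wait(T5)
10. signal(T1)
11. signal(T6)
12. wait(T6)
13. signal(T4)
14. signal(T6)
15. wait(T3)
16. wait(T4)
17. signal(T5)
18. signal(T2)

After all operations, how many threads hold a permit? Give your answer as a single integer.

Answer: 2

Derivation:
Step 1: wait(T6) -> count=2 queue=[] holders={T6}
Step 2: wait(T5) -> count=1 queue=[] holders={T5,T6}
Step 3: wait(T1) -> count=0 queue=[] holders={T1,T5,T6}
Step 4: signal(T5) -> count=1 queue=[] holders={T1,T6}
Step 5: signal(T6) -> count=2 queue=[] holders={T1}
Step 6: wait(T2) -> count=1 queue=[] holders={T1,T2}
Step 7: wait(T6) -> count=0 queue=[] holders={T1,T2,T6}
Step 8: wait(T4) -> count=0 queue=[T4] holders={T1,T2,T6}
Step 9: wait(T5) -> count=0 queue=[T4,T5] holders={T1,T2,T6}
Step 10: signal(T1) -> count=0 queue=[T5] holders={T2,T4,T6}
Step 11: signal(T6) -> count=0 queue=[] holders={T2,T4,T5}
Step 12: wait(T6) -> count=0 queue=[T6] holders={T2,T4,T5}
Step 13: signal(T4) -> count=0 queue=[] holders={T2,T5,T6}
Step 14: signal(T6) -> count=1 queue=[] holders={T2,T5}
Step 15: wait(T3) -> count=0 queue=[] holders={T2,T3,T5}
Step 16: wait(T4) -> count=0 queue=[T4] holders={T2,T3,T5}
Step 17: signal(T5) -> count=0 queue=[] holders={T2,T3,T4}
Step 18: signal(T2) -> count=1 queue=[] holders={T3,T4}
Final holders: {T3,T4} -> 2 thread(s)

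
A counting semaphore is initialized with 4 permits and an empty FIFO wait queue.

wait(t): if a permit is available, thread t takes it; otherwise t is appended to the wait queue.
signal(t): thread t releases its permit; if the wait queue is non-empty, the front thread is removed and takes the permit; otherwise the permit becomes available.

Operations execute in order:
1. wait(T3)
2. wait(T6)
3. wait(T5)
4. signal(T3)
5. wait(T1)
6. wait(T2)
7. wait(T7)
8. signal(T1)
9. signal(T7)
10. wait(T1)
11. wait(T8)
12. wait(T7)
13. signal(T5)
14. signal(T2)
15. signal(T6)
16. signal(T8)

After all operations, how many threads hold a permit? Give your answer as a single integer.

Answer: 2

Derivation:
Step 1: wait(T3) -> count=3 queue=[] holders={T3}
Step 2: wait(T6) -> count=2 queue=[] holders={T3,T6}
Step 3: wait(T5) -> count=1 queue=[] holders={T3,T5,T6}
Step 4: signal(T3) -> count=2 queue=[] holders={T5,T6}
Step 5: wait(T1) -> count=1 queue=[] holders={T1,T5,T6}
Step 6: wait(T2) -> count=0 queue=[] holders={T1,T2,T5,T6}
Step 7: wait(T7) -> count=0 queue=[T7] holders={T1,T2,T5,T6}
Step 8: signal(T1) -> count=0 queue=[] holders={T2,T5,T6,T7}
Step 9: signal(T7) -> count=1 queue=[] holders={T2,T5,T6}
Step 10: wait(T1) -> count=0 queue=[] holders={T1,T2,T5,T6}
Step 11: wait(T8) -> count=0 queue=[T8] holders={T1,T2,T5,T6}
Step 12: wait(T7) -> count=0 queue=[T8,T7] holders={T1,T2,T5,T6}
Step 13: signal(T5) -> count=0 queue=[T7] holders={T1,T2,T6,T8}
Step 14: signal(T2) -> count=0 queue=[] holders={T1,T6,T7,T8}
Step 15: signal(T6) -> count=1 queue=[] holders={T1,T7,T8}
Step 16: signal(T8) -> count=2 queue=[] holders={T1,T7}
Final holders: {T1,T7} -> 2 thread(s)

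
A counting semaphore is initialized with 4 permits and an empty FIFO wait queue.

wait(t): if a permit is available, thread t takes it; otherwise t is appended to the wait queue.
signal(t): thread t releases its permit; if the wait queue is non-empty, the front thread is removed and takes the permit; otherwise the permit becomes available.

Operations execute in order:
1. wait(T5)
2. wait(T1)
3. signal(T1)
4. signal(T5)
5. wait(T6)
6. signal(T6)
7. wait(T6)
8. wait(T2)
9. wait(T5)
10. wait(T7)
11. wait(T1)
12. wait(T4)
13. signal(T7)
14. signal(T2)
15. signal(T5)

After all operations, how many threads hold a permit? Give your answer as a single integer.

Step 1: wait(T5) -> count=3 queue=[] holders={T5}
Step 2: wait(T1) -> count=2 queue=[] holders={T1,T5}
Step 3: signal(T1) -> count=3 queue=[] holders={T5}
Step 4: signal(T5) -> count=4 queue=[] holders={none}
Step 5: wait(T6) -> count=3 queue=[] holders={T6}
Step 6: signal(T6) -> count=4 queue=[] holders={none}
Step 7: wait(T6) -> count=3 queue=[] holders={T6}
Step 8: wait(T2) -> count=2 queue=[] holders={T2,T6}
Step 9: wait(T5) -> count=1 queue=[] holders={T2,T5,T6}
Step 10: wait(T7) -> count=0 queue=[] holders={T2,T5,T6,T7}
Step 11: wait(T1) -> count=0 queue=[T1] holders={T2,T5,T6,T7}
Step 12: wait(T4) -> count=0 queue=[T1,T4] holders={T2,T5,T6,T7}
Step 13: signal(T7) -> count=0 queue=[T4] holders={T1,T2,T5,T6}
Step 14: signal(T2) -> count=0 queue=[] holders={T1,T4,T5,T6}
Step 15: signal(T5) -> count=1 queue=[] holders={T1,T4,T6}
Final holders: {T1,T4,T6} -> 3 thread(s)

Answer: 3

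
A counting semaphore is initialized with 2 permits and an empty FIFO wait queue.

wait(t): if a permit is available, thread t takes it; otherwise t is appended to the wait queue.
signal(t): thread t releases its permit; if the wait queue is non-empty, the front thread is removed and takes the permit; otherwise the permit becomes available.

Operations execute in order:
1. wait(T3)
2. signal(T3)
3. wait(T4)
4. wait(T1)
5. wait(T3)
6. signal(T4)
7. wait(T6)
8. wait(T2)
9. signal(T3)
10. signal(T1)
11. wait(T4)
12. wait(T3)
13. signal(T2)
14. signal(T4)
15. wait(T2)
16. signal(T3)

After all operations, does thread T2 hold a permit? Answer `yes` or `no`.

Step 1: wait(T3) -> count=1 queue=[] holders={T3}
Step 2: signal(T3) -> count=2 queue=[] holders={none}
Step 3: wait(T4) -> count=1 queue=[] holders={T4}
Step 4: wait(T1) -> count=0 queue=[] holders={T1,T4}
Step 5: wait(T3) -> count=0 queue=[T3] holders={T1,T4}
Step 6: signal(T4) -> count=0 queue=[] holders={T1,T3}
Step 7: wait(T6) -> count=0 queue=[T6] holders={T1,T3}
Step 8: wait(T2) -> count=0 queue=[T6,T2] holders={T1,T3}
Step 9: signal(T3) -> count=0 queue=[T2] holders={T1,T6}
Step 10: signal(T1) -> count=0 queue=[] holders={T2,T6}
Step 11: wait(T4) -> count=0 queue=[T4] holders={T2,T6}
Step 12: wait(T3) -> count=0 queue=[T4,T3] holders={T2,T6}
Step 13: signal(T2) -> count=0 queue=[T3] holders={T4,T6}
Step 14: signal(T4) -> count=0 queue=[] holders={T3,T6}
Step 15: wait(T2) -> count=0 queue=[T2] holders={T3,T6}
Step 16: signal(T3) -> count=0 queue=[] holders={T2,T6}
Final holders: {T2,T6} -> T2 in holders

Answer: yes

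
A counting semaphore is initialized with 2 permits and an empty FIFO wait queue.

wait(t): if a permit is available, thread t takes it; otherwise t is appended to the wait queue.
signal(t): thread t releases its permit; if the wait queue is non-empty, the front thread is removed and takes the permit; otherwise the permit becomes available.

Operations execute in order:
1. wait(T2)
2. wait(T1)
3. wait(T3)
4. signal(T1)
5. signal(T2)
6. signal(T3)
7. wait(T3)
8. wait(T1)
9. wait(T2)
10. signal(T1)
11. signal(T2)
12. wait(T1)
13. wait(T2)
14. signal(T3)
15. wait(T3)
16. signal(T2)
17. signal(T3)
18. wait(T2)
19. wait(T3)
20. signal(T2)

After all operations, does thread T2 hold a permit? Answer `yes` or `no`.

Step 1: wait(T2) -> count=1 queue=[] holders={T2}
Step 2: wait(T1) -> count=0 queue=[] holders={T1,T2}
Step 3: wait(T3) -> count=0 queue=[T3] holders={T1,T2}
Step 4: signal(T1) -> count=0 queue=[] holders={T2,T3}
Step 5: signal(T2) -> count=1 queue=[] holders={T3}
Step 6: signal(T3) -> count=2 queue=[] holders={none}
Step 7: wait(T3) -> count=1 queue=[] holders={T3}
Step 8: wait(T1) -> count=0 queue=[] holders={T1,T3}
Step 9: wait(T2) -> count=0 queue=[T2] holders={T1,T3}
Step 10: signal(T1) -> count=0 queue=[] holders={T2,T3}
Step 11: signal(T2) -> count=1 queue=[] holders={T3}
Step 12: wait(T1) -> count=0 queue=[] holders={T1,T3}
Step 13: wait(T2) -> count=0 queue=[T2] holders={T1,T3}
Step 14: signal(T3) -> count=0 queue=[] holders={T1,T2}
Step 15: wait(T3) -> count=0 queue=[T3] holders={T1,T2}
Step 16: signal(T2) -> count=0 queue=[] holders={T1,T3}
Step 17: signal(T3) -> count=1 queue=[] holders={T1}
Step 18: wait(T2) -> count=0 queue=[] holders={T1,T2}
Step 19: wait(T3) -> count=0 queue=[T3] holders={T1,T2}
Step 20: signal(T2) -> count=0 queue=[] holders={T1,T3}
Final holders: {T1,T3} -> T2 not in holders

Answer: no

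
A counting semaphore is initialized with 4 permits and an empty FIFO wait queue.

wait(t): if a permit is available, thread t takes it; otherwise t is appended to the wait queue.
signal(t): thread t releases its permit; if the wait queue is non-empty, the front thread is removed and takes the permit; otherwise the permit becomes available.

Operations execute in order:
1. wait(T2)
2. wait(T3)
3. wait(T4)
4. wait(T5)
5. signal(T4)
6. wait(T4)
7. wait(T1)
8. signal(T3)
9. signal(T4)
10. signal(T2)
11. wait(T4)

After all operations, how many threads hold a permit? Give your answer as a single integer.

Step 1: wait(T2) -> count=3 queue=[] holders={T2}
Step 2: wait(T3) -> count=2 queue=[] holders={T2,T3}
Step 3: wait(T4) -> count=1 queue=[] holders={T2,T3,T4}
Step 4: wait(T5) -> count=0 queue=[] holders={T2,T3,T4,T5}
Step 5: signal(T4) -> count=1 queue=[] holders={T2,T3,T5}
Step 6: wait(T4) -> count=0 queue=[] holders={T2,T3,T4,T5}
Step 7: wait(T1) -> count=0 queue=[T1] holders={T2,T3,T4,T5}
Step 8: signal(T3) -> count=0 queue=[] holders={T1,T2,T4,T5}
Step 9: signal(T4) -> count=1 queue=[] holders={T1,T2,T5}
Step 10: signal(T2) -> count=2 queue=[] holders={T1,T5}
Step 11: wait(T4) -> count=1 queue=[] holders={T1,T4,T5}
Final holders: {T1,T4,T5} -> 3 thread(s)

Answer: 3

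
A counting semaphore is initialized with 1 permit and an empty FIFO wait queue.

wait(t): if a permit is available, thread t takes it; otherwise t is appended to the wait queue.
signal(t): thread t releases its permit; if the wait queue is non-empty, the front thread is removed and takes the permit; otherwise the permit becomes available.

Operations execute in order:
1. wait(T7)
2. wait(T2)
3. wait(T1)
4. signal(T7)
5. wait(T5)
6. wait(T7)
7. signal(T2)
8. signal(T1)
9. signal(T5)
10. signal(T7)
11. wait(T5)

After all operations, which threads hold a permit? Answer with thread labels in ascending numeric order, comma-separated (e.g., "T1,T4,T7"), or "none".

Step 1: wait(T7) -> count=0 queue=[] holders={T7}
Step 2: wait(T2) -> count=0 queue=[T2] holders={T7}
Step 3: wait(T1) -> count=0 queue=[T2,T1] holders={T7}
Step 4: signal(T7) -> count=0 queue=[T1] holders={T2}
Step 5: wait(T5) -> count=0 queue=[T1,T5] holders={T2}
Step 6: wait(T7) -> count=0 queue=[T1,T5,T7] holders={T2}
Step 7: signal(T2) -> count=0 queue=[T5,T7] holders={T1}
Step 8: signal(T1) -> count=0 queue=[T7] holders={T5}
Step 9: signal(T5) -> count=0 queue=[] holders={T7}
Step 10: signal(T7) -> count=1 queue=[] holders={none}
Step 11: wait(T5) -> count=0 queue=[] holders={T5}
Final holders: T5

Answer: T5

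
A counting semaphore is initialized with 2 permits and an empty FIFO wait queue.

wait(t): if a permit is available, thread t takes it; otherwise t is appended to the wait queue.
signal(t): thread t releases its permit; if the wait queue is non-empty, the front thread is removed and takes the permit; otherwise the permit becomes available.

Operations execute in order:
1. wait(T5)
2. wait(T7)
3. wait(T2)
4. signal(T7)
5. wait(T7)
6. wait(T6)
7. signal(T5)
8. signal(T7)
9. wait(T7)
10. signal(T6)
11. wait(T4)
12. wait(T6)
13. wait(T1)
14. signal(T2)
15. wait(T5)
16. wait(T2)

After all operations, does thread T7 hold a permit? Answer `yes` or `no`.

Answer: yes

Derivation:
Step 1: wait(T5) -> count=1 queue=[] holders={T5}
Step 2: wait(T7) -> count=0 queue=[] holders={T5,T7}
Step 3: wait(T2) -> count=0 queue=[T2] holders={T5,T7}
Step 4: signal(T7) -> count=0 queue=[] holders={T2,T5}
Step 5: wait(T7) -> count=0 queue=[T7] holders={T2,T5}
Step 6: wait(T6) -> count=0 queue=[T7,T6] holders={T2,T5}
Step 7: signal(T5) -> count=0 queue=[T6] holders={T2,T7}
Step 8: signal(T7) -> count=0 queue=[] holders={T2,T6}
Step 9: wait(T7) -> count=0 queue=[T7] holders={T2,T6}
Step 10: signal(T6) -> count=0 queue=[] holders={T2,T7}
Step 11: wait(T4) -> count=0 queue=[T4] holders={T2,T7}
Step 12: wait(T6) -> count=0 queue=[T4,T6] holders={T2,T7}
Step 13: wait(T1) -> count=0 queue=[T4,T6,T1] holders={T2,T7}
Step 14: signal(T2) -> count=0 queue=[T6,T1] holders={T4,T7}
Step 15: wait(T5) -> count=0 queue=[T6,T1,T5] holders={T4,T7}
Step 16: wait(T2) -> count=0 queue=[T6,T1,T5,T2] holders={T4,T7}
Final holders: {T4,T7} -> T7 in holders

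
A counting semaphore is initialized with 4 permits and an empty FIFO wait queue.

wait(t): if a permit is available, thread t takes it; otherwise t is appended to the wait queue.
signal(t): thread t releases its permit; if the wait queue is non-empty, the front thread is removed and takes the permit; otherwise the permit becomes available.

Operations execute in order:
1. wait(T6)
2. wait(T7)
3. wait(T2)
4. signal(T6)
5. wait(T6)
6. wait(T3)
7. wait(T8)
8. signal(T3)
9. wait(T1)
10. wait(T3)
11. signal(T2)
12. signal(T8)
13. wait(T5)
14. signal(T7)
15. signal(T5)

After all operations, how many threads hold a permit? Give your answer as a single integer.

Step 1: wait(T6) -> count=3 queue=[] holders={T6}
Step 2: wait(T7) -> count=2 queue=[] holders={T6,T7}
Step 3: wait(T2) -> count=1 queue=[] holders={T2,T6,T7}
Step 4: signal(T6) -> count=2 queue=[] holders={T2,T7}
Step 5: wait(T6) -> count=1 queue=[] holders={T2,T6,T7}
Step 6: wait(T3) -> count=0 queue=[] holders={T2,T3,T6,T7}
Step 7: wait(T8) -> count=0 queue=[T8] holders={T2,T3,T6,T7}
Step 8: signal(T3) -> count=0 queue=[] holders={T2,T6,T7,T8}
Step 9: wait(T1) -> count=0 queue=[T1] holders={T2,T6,T7,T8}
Step 10: wait(T3) -> count=0 queue=[T1,T3] holders={T2,T6,T7,T8}
Step 11: signal(T2) -> count=0 queue=[T3] holders={T1,T6,T7,T8}
Step 12: signal(T8) -> count=0 queue=[] holders={T1,T3,T6,T7}
Step 13: wait(T5) -> count=0 queue=[T5] holders={T1,T3,T6,T7}
Step 14: signal(T7) -> count=0 queue=[] holders={T1,T3,T5,T6}
Step 15: signal(T5) -> count=1 queue=[] holders={T1,T3,T6}
Final holders: {T1,T3,T6} -> 3 thread(s)

Answer: 3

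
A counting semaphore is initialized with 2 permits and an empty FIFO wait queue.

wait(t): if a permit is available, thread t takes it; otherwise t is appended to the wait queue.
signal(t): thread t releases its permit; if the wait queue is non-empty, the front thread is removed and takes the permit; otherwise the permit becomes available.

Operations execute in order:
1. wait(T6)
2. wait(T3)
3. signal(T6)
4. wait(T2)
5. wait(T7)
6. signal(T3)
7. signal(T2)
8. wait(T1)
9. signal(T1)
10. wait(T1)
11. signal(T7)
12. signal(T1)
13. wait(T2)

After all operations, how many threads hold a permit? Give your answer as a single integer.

Step 1: wait(T6) -> count=1 queue=[] holders={T6}
Step 2: wait(T3) -> count=0 queue=[] holders={T3,T6}
Step 3: signal(T6) -> count=1 queue=[] holders={T3}
Step 4: wait(T2) -> count=0 queue=[] holders={T2,T3}
Step 5: wait(T7) -> count=0 queue=[T7] holders={T2,T3}
Step 6: signal(T3) -> count=0 queue=[] holders={T2,T7}
Step 7: signal(T2) -> count=1 queue=[] holders={T7}
Step 8: wait(T1) -> count=0 queue=[] holders={T1,T7}
Step 9: signal(T1) -> count=1 queue=[] holders={T7}
Step 10: wait(T1) -> count=0 queue=[] holders={T1,T7}
Step 11: signal(T7) -> count=1 queue=[] holders={T1}
Step 12: signal(T1) -> count=2 queue=[] holders={none}
Step 13: wait(T2) -> count=1 queue=[] holders={T2}
Final holders: {T2} -> 1 thread(s)

Answer: 1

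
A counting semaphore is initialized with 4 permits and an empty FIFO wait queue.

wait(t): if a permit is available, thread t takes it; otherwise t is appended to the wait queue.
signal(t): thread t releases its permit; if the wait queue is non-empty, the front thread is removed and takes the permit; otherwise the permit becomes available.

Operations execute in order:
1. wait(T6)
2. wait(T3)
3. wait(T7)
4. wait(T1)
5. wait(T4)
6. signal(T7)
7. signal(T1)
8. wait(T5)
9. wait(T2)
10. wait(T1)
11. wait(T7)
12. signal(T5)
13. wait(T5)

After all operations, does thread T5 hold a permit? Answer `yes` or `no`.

Step 1: wait(T6) -> count=3 queue=[] holders={T6}
Step 2: wait(T3) -> count=2 queue=[] holders={T3,T6}
Step 3: wait(T7) -> count=1 queue=[] holders={T3,T6,T7}
Step 4: wait(T1) -> count=0 queue=[] holders={T1,T3,T6,T7}
Step 5: wait(T4) -> count=0 queue=[T4] holders={T1,T3,T6,T7}
Step 6: signal(T7) -> count=0 queue=[] holders={T1,T3,T4,T6}
Step 7: signal(T1) -> count=1 queue=[] holders={T3,T4,T6}
Step 8: wait(T5) -> count=0 queue=[] holders={T3,T4,T5,T6}
Step 9: wait(T2) -> count=0 queue=[T2] holders={T3,T4,T5,T6}
Step 10: wait(T1) -> count=0 queue=[T2,T1] holders={T3,T4,T5,T6}
Step 11: wait(T7) -> count=0 queue=[T2,T1,T7] holders={T3,T4,T5,T6}
Step 12: signal(T5) -> count=0 queue=[T1,T7] holders={T2,T3,T4,T6}
Step 13: wait(T5) -> count=0 queue=[T1,T7,T5] holders={T2,T3,T4,T6}
Final holders: {T2,T3,T4,T6} -> T5 not in holders

Answer: no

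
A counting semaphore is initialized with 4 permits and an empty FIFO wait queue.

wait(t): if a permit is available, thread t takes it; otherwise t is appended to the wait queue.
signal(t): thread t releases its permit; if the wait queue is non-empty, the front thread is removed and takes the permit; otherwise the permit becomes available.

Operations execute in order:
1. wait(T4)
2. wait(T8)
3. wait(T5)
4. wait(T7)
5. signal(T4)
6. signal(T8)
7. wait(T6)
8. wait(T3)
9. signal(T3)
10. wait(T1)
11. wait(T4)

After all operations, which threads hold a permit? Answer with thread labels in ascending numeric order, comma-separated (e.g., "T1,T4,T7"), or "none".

Answer: T1,T5,T6,T7

Derivation:
Step 1: wait(T4) -> count=3 queue=[] holders={T4}
Step 2: wait(T8) -> count=2 queue=[] holders={T4,T8}
Step 3: wait(T5) -> count=1 queue=[] holders={T4,T5,T8}
Step 4: wait(T7) -> count=0 queue=[] holders={T4,T5,T7,T8}
Step 5: signal(T4) -> count=1 queue=[] holders={T5,T7,T8}
Step 6: signal(T8) -> count=2 queue=[] holders={T5,T7}
Step 7: wait(T6) -> count=1 queue=[] holders={T5,T6,T7}
Step 8: wait(T3) -> count=0 queue=[] holders={T3,T5,T6,T7}
Step 9: signal(T3) -> count=1 queue=[] holders={T5,T6,T7}
Step 10: wait(T1) -> count=0 queue=[] holders={T1,T5,T6,T7}
Step 11: wait(T4) -> count=0 queue=[T4] holders={T1,T5,T6,T7}
Final holders: T1,T5,T6,T7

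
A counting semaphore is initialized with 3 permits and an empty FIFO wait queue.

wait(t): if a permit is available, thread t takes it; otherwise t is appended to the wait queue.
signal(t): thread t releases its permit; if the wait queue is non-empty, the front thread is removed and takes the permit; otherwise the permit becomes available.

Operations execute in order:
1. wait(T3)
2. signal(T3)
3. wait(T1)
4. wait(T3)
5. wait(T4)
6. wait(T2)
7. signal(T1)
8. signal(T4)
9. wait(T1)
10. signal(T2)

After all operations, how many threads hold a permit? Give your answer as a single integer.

Answer: 2

Derivation:
Step 1: wait(T3) -> count=2 queue=[] holders={T3}
Step 2: signal(T3) -> count=3 queue=[] holders={none}
Step 3: wait(T1) -> count=2 queue=[] holders={T1}
Step 4: wait(T3) -> count=1 queue=[] holders={T1,T3}
Step 5: wait(T4) -> count=0 queue=[] holders={T1,T3,T4}
Step 6: wait(T2) -> count=0 queue=[T2] holders={T1,T3,T4}
Step 7: signal(T1) -> count=0 queue=[] holders={T2,T3,T4}
Step 8: signal(T4) -> count=1 queue=[] holders={T2,T3}
Step 9: wait(T1) -> count=0 queue=[] holders={T1,T2,T3}
Step 10: signal(T2) -> count=1 queue=[] holders={T1,T3}
Final holders: {T1,T3} -> 2 thread(s)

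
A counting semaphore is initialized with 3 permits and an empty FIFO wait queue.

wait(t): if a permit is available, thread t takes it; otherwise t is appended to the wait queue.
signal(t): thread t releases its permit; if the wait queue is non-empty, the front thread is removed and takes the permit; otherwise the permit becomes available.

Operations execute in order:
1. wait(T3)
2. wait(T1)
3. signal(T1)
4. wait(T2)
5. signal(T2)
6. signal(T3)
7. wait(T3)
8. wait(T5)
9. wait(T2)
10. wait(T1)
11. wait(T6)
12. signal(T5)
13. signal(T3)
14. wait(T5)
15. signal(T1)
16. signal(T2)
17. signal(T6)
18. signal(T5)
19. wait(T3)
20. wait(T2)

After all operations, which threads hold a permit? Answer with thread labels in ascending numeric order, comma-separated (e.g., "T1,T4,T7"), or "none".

Step 1: wait(T3) -> count=2 queue=[] holders={T3}
Step 2: wait(T1) -> count=1 queue=[] holders={T1,T3}
Step 3: signal(T1) -> count=2 queue=[] holders={T3}
Step 4: wait(T2) -> count=1 queue=[] holders={T2,T3}
Step 5: signal(T2) -> count=2 queue=[] holders={T3}
Step 6: signal(T3) -> count=3 queue=[] holders={none}
Step 7: wait(T3) -> count=2 queue=[] holders={T3}
Step 8: wait(T5) -> count=1 queue=[] holders={T3,T5}
Step 9: wait(T2) -> count=0 queue=[] holders={T2,T3,T5}
Step 10: wait(T1) -> count=0 queue=[T1] holders={T2,T3,T5}
Step 11: wait(T6) -> count=0 queue=[T1,T6] holders={T2,T3,T5}
Step 12: signal(T5) -> count=0 queue=[T6] holders={T1,T2,T3}
Step 13: signal(T3) -> count=0 queue=[] holders={T1,T2,T6}
Step 14: wait(T5) -> count=0 queue=[T5] holders={T1,T2,T6}
Step 15: signal(T1) -> count=0 queue=[] holders={T2,T5,T6}
Step 16: signal(T2) -> count=1 queue=[] holders={T5,T6}
Step 17: signal(T6) -> count=2 queue=[] holders={T5}
Step 18: signal(T5) -> count=3 queue=[] holders={none}
Step 19: wait(T3) -> count=2 queue=[] holders={T3}
Step 20: wait(T2) -> count=1 queue=[] holders={T2,T3}
Final holders: T2,T3

Answer: T2,T3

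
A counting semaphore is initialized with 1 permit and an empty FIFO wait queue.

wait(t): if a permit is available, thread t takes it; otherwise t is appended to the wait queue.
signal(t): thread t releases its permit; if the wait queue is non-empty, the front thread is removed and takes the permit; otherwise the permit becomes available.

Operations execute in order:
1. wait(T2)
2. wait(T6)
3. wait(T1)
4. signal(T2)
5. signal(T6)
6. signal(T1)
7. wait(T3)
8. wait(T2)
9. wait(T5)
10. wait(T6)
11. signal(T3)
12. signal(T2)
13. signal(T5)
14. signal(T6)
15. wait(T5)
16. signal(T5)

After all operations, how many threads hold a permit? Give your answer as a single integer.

Answer: 0

Derivation:
Step 1: wait(T2) -> count=0 queue=[] holders={T2}
Step 2: wait(T6) -> count=0 queue=[T6] holders={T2}
Step 3: wait(T1) -> count=0 queue=[T6,T1] holders={T2}
Step 4: signal(T2) -> count=0 queue=[T1] holders={T6}
Step 5: signal(T6) -> count=0 queue=[] holders={T1}
Step 6: signal(T1) -> count=1 queue=[] holders={none}
Step 7: wait(T3) -> count=0 queue=[] holders={T3}
Step 8: wait(T2) -> count=0 queue=[T2] holders={T3}
Step 9: wait(T5) -> count=0 queue=[T2,T5] holders={T3}
Step 10: wait(T6) -> count=0 queue=[T2,T5,T6] holders={T3}
Step 11: signal(T3) -> count=0 queue=[T5,T6] holders={T2}
Step 12: signal(T2) -> count=0 queue=[T6] holders={T5}
Step 13: signal(T5) -> count=0 queue=[] holders={T6}
Step 14: signal(T6) -> count=1 queue=[] holders={none}
Step 15: wait(T5) -> count=0 queue=[] holders={T5}
Step 16: signal(T5) -> count=1 queue=[] holders={none}
Final holders: {none} -> 0 thread(s)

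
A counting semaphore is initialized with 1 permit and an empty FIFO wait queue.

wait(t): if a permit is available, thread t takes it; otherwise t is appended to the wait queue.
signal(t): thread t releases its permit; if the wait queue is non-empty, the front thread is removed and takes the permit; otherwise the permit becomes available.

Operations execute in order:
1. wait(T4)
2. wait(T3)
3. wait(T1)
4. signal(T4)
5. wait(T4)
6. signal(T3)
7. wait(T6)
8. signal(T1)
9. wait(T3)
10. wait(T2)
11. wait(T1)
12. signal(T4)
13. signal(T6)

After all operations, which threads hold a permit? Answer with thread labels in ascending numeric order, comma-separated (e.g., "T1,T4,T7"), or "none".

Step 1: wait(T4) -> count=0 queue=[] holders={T4}
Step 2: wait(T3) -> count=0 queue=[T3] holders={T4}
Step 3: wait(T1) -> count=0 queue=[T3,T1] holders={T4}
Step 4: signal(T4) -> count=0 queue=[T1] holders={T3}
Step 5: wait(T4) -> count=0 queue=[T1,T4] holders={T3}
Step 6: signal(T3) -> count=0 queue=[T4] holders={T1}
Step 7: wait(T6) -> count=0 queue=[T4,T6] holders={T1}
Step 8: signal(T1) -> count=0 queue=[T6] holders={T4}
Step 9: wait(T3) -> count=0 queue=[T6,T3] holders={T4}
Step 10: wait(T2) -> count=0 queue=[T6,T3,T2] holders={T4}
Step 11: wait(T1) -> count=0 queue=[T6,T3,T2,T1] holders={T4}
Step 12: signal(T4) -> count=0 queue=[T3,T2,T1] holders={T6}
Step 13: signal(T6) -> count=0 queue=[T2,T1] holders={T3}
Final holders: T3

Answer: T3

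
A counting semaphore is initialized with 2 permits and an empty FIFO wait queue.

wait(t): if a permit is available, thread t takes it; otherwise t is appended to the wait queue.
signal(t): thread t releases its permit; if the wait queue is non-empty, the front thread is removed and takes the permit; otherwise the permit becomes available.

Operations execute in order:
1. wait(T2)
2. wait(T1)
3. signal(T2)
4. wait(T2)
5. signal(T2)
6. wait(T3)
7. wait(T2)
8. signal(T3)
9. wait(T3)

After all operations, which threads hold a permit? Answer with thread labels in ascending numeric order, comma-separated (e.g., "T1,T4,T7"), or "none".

Answer: T1,T2

Derivation:
Step 1: wait(T2) -> count=1 queue=[] holders={T2}
Step 2: wait(T1) -> count=0 queue=[] holders={T1,T2}
Step 3: signal(T2) -> count=1 queue=[] holders={T1}
Step 4: wait(T2) -> count=0 queue=[] holders={T1,T2}
Step 5: signal(T2) -> count=1 queue=[] holders={T1}
Step 6: wait(T3) -> count=0 queue=[] holders={T1,T3}
Step 7: wait(T2) -> count=0 queue=[T2] holders={T1,T3}
Step 8: signal(T3) -> count=0 queue=[] holders={T1,T2}
Step 9: wait(T3) -> count=0 queue=[T3] holders={T1,T2}
Final holders: T1,T2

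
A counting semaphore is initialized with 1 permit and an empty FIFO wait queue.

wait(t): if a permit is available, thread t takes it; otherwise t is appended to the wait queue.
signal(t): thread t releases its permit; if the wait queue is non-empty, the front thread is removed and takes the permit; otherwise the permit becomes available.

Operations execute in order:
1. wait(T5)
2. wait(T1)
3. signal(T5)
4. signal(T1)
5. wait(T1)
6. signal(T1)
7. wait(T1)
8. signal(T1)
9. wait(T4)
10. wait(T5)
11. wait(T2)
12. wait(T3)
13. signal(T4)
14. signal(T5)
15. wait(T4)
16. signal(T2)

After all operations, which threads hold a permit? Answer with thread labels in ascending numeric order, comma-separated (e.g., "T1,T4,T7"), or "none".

Step 1: wait(T5) -> count=0 queue=[] holders={T5}
Step 2: wait(T1) -> count=0 queue=[T1] holders={T5}
Step 3: signal(T5) -> count=0 queue=[] holders={T1}
Step 4: signal(T1) -> count=1 queue=[] holders={none}
Step 5: wait(T1) -> count=0 queue=[] holders={T1}
Step 6: signal(T1) -> count=1 queue=[] holders={none}
Step 7: wait(T1) -> count=0 queue=[] holders={T1}
Step 8: signal(T1) -> count=1 queue=[] holders={none}
Step 9: wait(T4) -> count=0 queue=[] holders={T4}
Step 10: wait(T5) -> count=0 queue=[T5] holders={T4}
Step 11: wait(T2) -> count=0 queue=[T5,T2] holders={T4}
Step 12: wait(T3) -> count=0 queue=[T5,T2,T3] holders={T4}
Step 13: signal(T4) -> count=0 queue=[T2,T3] holders={T5}
Step 14: signal(T5) -> count=0 queue=[T3] holders={T2}
Step 15: wait(T4) -> count=0 queue=[T3,T4] holders={T2}
Step 16: signal(T2) -> count=0 queue=[T4] holders={T3}
Final holders: T3

Answer: T3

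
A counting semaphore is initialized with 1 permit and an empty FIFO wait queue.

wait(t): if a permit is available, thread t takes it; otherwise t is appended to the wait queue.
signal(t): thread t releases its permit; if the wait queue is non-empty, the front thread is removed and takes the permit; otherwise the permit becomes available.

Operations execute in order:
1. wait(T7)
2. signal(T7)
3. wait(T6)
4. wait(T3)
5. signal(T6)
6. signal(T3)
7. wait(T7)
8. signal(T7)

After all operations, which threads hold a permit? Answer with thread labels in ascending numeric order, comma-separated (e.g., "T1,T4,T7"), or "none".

Step 1: wait(T7) -> count=0 queue=[] holders={T7}
Step 2: signal(T7) -> count=1 queue=[] holders={none}
Step 3: wait(T6) -> count=0 queue=[] holders={T6}
Step 4: wait(T3) -> count=0 queue=[T3] holders={T6}
Step 5: signal(T6) -> count=0 queue=[] holders={T3}
Step 6: signal(T3) -> count=1 queue=[] holders={none}
Step 7: wait(T7) -> count=0 queue=[] holders={T7}
Step 8: signal(T7) -> count=1 queue=[] holders={none}
Final holders: none

Answer: none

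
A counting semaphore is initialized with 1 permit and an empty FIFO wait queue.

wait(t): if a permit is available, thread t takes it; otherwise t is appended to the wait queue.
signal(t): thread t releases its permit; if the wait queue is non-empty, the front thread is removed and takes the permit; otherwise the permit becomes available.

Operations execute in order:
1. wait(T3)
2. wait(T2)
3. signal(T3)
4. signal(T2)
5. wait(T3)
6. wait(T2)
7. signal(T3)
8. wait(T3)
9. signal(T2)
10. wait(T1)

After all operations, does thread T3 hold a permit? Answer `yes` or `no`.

Answer: yes

Derivation:
Step 1: wait(T3) -> count=0 queue=[] holders={T3}
Step 2: wait(T2) -> count=0 queue=[T2] holders={T3}
Step 3: signal(T3) -> count=0 queue=[] holders={T2}
Step 4: signal(T2) -> count=1 queue=[] holders={none}
Step 5: wait(T3) -> count=0 queue=[] holders={T3}
Step 6: wait(T2) -> count=0 queue=[T2] holders={T3}
Step 7: signal(T3) -> count=0 queue=[] holders={T2}
Step 8: wait(T3) -> count=0 queue=[T3] holders={T2}
Step 9: signal(T2) -> count=0 queue=[] holders={T3}
Step 10: wait(T1) -> count=0 queue=[T1] holders={T3}
Final holders: {T3} -> T3 in holders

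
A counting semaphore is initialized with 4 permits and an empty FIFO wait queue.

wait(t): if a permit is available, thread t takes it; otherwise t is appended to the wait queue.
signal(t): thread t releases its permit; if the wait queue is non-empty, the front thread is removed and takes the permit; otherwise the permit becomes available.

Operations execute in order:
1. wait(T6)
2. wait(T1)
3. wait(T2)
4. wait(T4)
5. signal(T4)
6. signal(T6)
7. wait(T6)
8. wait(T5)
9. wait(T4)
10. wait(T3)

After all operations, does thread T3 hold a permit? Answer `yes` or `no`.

Step 1: wait(T6) -> count=3 queue=[] holders={T6}
Step 2: wait(T1) -> count=2 queue=[] holders={T1,T6}
Step 3: wait(T2) -> count=1 queue=[] holders={T1,T2,T6}
Step 4: wait(T4) -> count=0 queue=[] holders={T1,T2,T4,T6}
Step 5: signal(T4) -> count=1 queue=[] holders={T1,T2,T6}
Step 6: signal(T6) -> count=2 queue=[] holders={T1,T2}
Step 7: wait(T6) -> count=1 queue=[] holders={T1,T2,T6}
Step 8: wait(T5) -> count=0 queue=[] holders={T1,T2,T5,T6}
Step 9: wait(T4) -> count=0 queue=[T4] holders={T1,T2,T5,T6}
Step 10: wait(T3) -> count=0 queue=[T4,T3] holders={T1,T2,T5,T6}
Final holders: {T1,T2,T5,T6} -> T3 not in holders

Answer: no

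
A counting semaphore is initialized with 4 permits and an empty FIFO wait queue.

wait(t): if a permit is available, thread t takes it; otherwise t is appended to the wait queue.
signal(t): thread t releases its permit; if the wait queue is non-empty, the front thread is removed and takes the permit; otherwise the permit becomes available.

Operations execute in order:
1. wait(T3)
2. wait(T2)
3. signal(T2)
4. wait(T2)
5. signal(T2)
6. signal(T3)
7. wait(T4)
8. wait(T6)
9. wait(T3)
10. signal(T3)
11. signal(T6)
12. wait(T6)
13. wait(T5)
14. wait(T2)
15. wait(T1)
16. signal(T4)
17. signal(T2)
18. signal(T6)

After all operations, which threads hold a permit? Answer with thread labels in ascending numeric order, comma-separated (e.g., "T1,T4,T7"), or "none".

Answer: T1,T5

Derivation:
Step 1: wait(T3) -> count=3 queue=[] holders={T3}
Step 2: wait(T2) -> count=2 queue=[] holders={T2,T3}
Step 3: signal(T2) -> count=3 queue=[] holders={T3}
Step 4: wait(T2) -> count=2 queue=[] holders={T2,T3}
Step 5: signal(T2) -> count=3 queue=[] holders={T3}
Step 6: signal(T3) -> count=4 queue=[] holders={none}
Step 7: wait(T4) -> count=3 queue=[] holders={T4}
Step 8: wait(T6) -> count=2 queue=[] holders={T4,T6}
Step 9: wait(T3) -> count=1 queue=[] holders={T3,T4,T6}
Step 10: signal(T3) -> count=2 queue=[] holders={T4,T6}
Step 11: signal(T6) -> count=3 queue=[] holders={T4}
Step 12: wait(T6) -> count=2 queue=[] holders={T4,T6}
Step 13: wait(T5) -> count=1 queue=[] holders={T4,T5,T6}
Step 14: wait(T2) -> count=0 queue=[] holders={T2,T4,T5,T6}
Step 15: wait(T1) -> count=0 queue=[T1] holders={T2,T4,T5,T6}
Step 16: signal(T4) -> count=0 queue=[] holders={T1,T2,T5,T6}
Step 17: signal(T2) -> count=1 queue=[] holders={T1,T5,T6}
Step 18: signal(T6) -> count=2 queue=[] holders={T1,T5}
Final holders: T1,T5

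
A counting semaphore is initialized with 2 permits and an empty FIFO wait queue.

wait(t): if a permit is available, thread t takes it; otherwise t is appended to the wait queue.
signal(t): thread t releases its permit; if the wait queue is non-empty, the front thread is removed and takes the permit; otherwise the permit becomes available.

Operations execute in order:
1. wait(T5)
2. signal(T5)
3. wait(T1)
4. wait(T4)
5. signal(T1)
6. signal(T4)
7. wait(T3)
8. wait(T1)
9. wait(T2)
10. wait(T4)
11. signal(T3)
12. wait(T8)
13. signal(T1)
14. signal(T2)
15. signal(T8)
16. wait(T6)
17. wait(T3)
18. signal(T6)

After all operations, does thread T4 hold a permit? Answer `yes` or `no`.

Answer: yes

Derivation:
Step 1: wait(T5) -> count=1 queue=[] holders={T5}
Step 2: signal(T5) -> count=2 queue=[] holders={none}
Step 3: wait(T1) -> count=1 queue=[] holders={T1}
Step 4: wait(T4) -> count=0 queue=[] holders={T1,T4}
Step 5: signal(T1) -> count=1 queue=[] holders={T4}
Step 6: signal(T4) -> count=2 queue=[] holders={none}
Step 7: wait(T3) -> count=1 queue=[] holders={T3}
Step 8: wait(T1) -> count=0 queue=[] holders={T1,T3}
Step 9: wait(T2) -> count=0 queue=[T2] holders={T1,T3}
Step 10: wait(T4) -> count=0 queue=[T2,T4] holders={T1,T3}
Step 11: signal(T3) -> count=0 queue=[T4] holders={T1,T2}
Step 12: wait(T8) -> count=0 queue=[T4,T8] holders={T1,T2}
Step 13: signal(T1) -> count=0 queue=[T8] holders={T2,T4}
Step 14: signal(T2) -> count=0 queue=[] holders={T4,T8}
Step 15: signal(T8) -> count=1 queue=[] holders={T4}
Step 16: wait(T6) -> count=0 queue=[] holders={T4,T6}
Step 17: wait(T3) -> count=0 queue=[T3] holders={T4,T6}
Step 18: signal(T6) -> count=0 queue=[] holders={T3,T4}
Final holders: {T3,T4} -> T4 in holders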